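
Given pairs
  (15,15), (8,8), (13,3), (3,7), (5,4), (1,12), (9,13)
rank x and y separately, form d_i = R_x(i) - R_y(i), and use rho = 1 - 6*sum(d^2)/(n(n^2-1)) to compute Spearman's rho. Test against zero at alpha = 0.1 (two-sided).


Step 1: Rank x and y separately (midranks; no ties here).
rank(x): 15->7, 8->4, 13->6, 3->2, 5->3, 1->1, 9->5
rank(y): 15->7, 8->4, 3->1, 7->3, 4->2, 12->5, 13->6
Step 2: d_i = R_x(i) - R_y(i); compute d_i^2.
  (7-7)^2=0, (4-4)^2=0, (6-1)^2=25, (2-3)^2=1, (3-2)^2=1, (1-5)^2=16, (5-6)^2=1
sum(d^2) = 44.
Step 3: rho = 1 - 6*44 / (7*(7^2 - 1)) = 1 - 264/336 = 0.214286.
Step 4: Under H0, t = rho * sqrt((n-2)/(1-rho^2)) = 0.4906 ~ t(5).
Step 5: Two-sided p-value from the t-distribution with 5 df = 0.644512.
Step 6: alpha = 0.1. fail to reject H0.

rho = 0.2143, p = 0.644512, fail to reject H0 at alpha = 0.1.


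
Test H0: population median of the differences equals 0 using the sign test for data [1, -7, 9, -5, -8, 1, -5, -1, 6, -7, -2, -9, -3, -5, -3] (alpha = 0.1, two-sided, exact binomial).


Step 1: Discard zero differences. Original n = 15; n_eff = number of nonzero differences = 15.
Nonzero differences (with sign): +1, -7, +9, -5, -8, +1, -5, -1, +6, -7, -2, -9, -3, -5, -3
Step 2: Count signs: positive = 4, negative = 11.
Step 3: Under H0: P(positive) = 0.5, so the number of positives S ~ Bin(15, 0.5).
Step 4: Two-sided exact p-value = sum of Bin(15,0.5) probabilities at or below the observed probability = 0.118469.
Step 5: alpha = 0.1. fail to reject H0.

n_eff = 15, pos = 4, neg = 11, p = 0.118469, fail to reject H0.


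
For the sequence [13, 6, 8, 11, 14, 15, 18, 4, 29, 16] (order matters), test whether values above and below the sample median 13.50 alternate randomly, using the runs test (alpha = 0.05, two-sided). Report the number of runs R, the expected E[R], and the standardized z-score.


Step 1: Compute median = 13.50; label A = above, B = below.
Labels in order: BBBBAAABAA  (n_A = 5, n_B = 5)
Step 2: Count runs R = 4.
Step 3: Under H0 (random ordering), E[R] = 2*n_A*n_B/(n_A+n_B) + 1 = 2*5*5/10 + 1 = 6.0000.
        Var[R] = 2*n_A*n_B*(2*n_A*n_B - n_A - n_B) / ((n_A+n_B)^2 * (n_A+n_B-1)) = 2000/900 = 2.2222.
        SD[R] = 1.4907.
Step 4: Continuity-corrected z = (R + 0.5 - E[R]) / SD[R] = (4 + 0.5 - 6.0000) / 1.4907 = -1.0062.
Step 5: Two-sided p-value via normal approximation = 2*(1 - Phi(|z|)) = 0.314305.
Step 6: alpha = 0.05. fail to reject H0.

R = 4, z = -1.0062, p = 0.314305, fail to reject H0.


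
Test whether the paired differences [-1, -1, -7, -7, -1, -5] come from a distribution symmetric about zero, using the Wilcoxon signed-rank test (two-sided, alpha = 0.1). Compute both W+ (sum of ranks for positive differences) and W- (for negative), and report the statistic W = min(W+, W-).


Step 1: Drop any zero differences (none here) and take |d_i|.
|d| = [1, 1, 7, 7, 1, 5]
Step 2: Midrank |d_i| (ties get averaged ranks).
ranks: |1|->2, |1|->2, |7|->5.5, |7|->5.5, |1|->2, |5|->4
Step 3: Attach original signs; sum ranks with positive sign and with negative sign.
W+ = 0 = 0
W- = 2 + 2 + 5.5 + 5.5 + 2 + 4 = 21
(Check: W+ + W- = 21 should equal n(n+1)/2 = 21.)
Step 4: Test statistic W = min(W+, W-) = 0.
Step 5: Ties in |d|, so use the tie-corrected normal approximation.
        E[W] = n(n+1)/4 = 6*7/4 = 10.5.
        Tie groups: |d|=1 (t=3), |d|=7 (t=2); sum(t^3 - t) = 30.
        Var[W] = n(n+1)(2n+1)/24 - sum(t^3-t)/48 = 546/24 - 30/48 = 22.125.
        z = (W - E[W]) / sqrt(Var[W]) = (0 - 10.5) / 4.7037 = -2.2323.
        Two-sided p = 2*Phi(z) = 0.025597.
Step 6: alpha = 0.1. reject H0.

W+ = 0, W- = 21, W = min = 0, p = 0.025597, reject H0.


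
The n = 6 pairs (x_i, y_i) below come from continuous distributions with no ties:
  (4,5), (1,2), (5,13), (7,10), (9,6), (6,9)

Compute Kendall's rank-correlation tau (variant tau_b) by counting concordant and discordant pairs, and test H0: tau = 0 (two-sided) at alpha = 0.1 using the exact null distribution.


Step 1: Enumerate the 15 unordered pairs (i,j) with i<j and classify each by sign(x_j-x_i) * sign(y_j-y_i).
  (1,2):dx=-3,dy=-3->C; (1,3):dx=+1,dy=+8->C; (1,4):dx=+3,dy=+5->C; (1,5):dx=+5,dy=+1->C
  (1,6):dx=+2,dy=+4->C; (2,3):dx=+4,dy=+11->C; (2,4):dx=+6,dy=+8->C; (2,5):dx=+8,dy=+4->C
  (2,6):dx=+5,dy=+7->C; (3,4):dx=+2,dy=-3->D; (3,5):dx=+4,dy=-7->D; (3,6):dx=+1,dy=-4->D
  (4,5):dx=+2,dy=-4->D; (4,6):dx=-1,dy=-1->C; (5,6):dx=-3,dy=+3->D
Step 2: C = 10, D = 5, total pairs = 15.
Step 3: tau = (C - D)/(n(n-1)/2) = (10 - 5)/15 = 0.333333.
Step 4: Exact two-sided p-value (enumerate n! = 720 permutations of y under H0): p = 0.469444.
Step 5: alpha = 0.1. fail to reject H0.

tau_b = 0.3333 (C=10, D=5), p = 0.469444, fail to reject H0.


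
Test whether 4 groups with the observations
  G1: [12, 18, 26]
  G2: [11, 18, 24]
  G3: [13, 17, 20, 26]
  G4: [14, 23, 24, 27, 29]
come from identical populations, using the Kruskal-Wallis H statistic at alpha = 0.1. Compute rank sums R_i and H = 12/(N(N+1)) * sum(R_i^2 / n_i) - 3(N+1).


Step 1: Combine all N = 15 observations and assign midranks.
sorted (value, group, rank): (11,G2,1), (12,G1,2), (13,G3,3), (14,G4,4), (17,G3,5), (18,G1,6.5), (18,G2,6.5), (20,G3,8), (23,G4,9), (24,G2,10.5), (24,G4,10.5), (26,G1,12.5), (26,G3,12.5), (27,G4,14), (29,G4,15)
Step 2: Sum ranks within each group.
R_1 = 21 (n_1 = 3)
R_2 = 18 (n_2 = 3)
R_3 = 28.5 (n_3 = 4)
R_4 = 52.5 (n_4 = 5)
Step 3: H = 12/(N(N+1)) * sum(R_i^2/n_i) - 3(N+1)
     = 12/(15*16) * (21^2/3 + 18^2/3 + 28.5^2/4 + 52.5^2/5) - 3*16
     = 0.050000 * 1009.31 - 48
     = 2.465625.
Step 4: Ties present; correction factor C = 1 - 18/(15^3 - 15) = 0.994643. Corrected H = 2.465625 / 0.994643 = 2.478905.
Step 5: Under H0, H ~ chi^2(3); p-value = 0.479116.
Step 6: alpha = 0.1. fail to reject H0.

H = 2.4789, df = 3, p = 0.479116, fail to reject H0.


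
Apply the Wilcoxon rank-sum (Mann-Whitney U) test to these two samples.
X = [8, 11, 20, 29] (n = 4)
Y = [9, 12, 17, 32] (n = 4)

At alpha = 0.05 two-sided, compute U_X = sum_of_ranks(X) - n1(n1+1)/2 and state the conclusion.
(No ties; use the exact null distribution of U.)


Step 1: Combine and sort all 8 observations; assign midranks.
sorted (value, group): (8,X), (9,Y), (11,X), (12,Y), (17,Y), (20,X), (29,X), (32,Y)
ranks: 8->1, 9->2, 11->3, 12->4, 17->5, 20->6, 29->7, 32->8
Step 2: Rank sum for X: R1 = 1 + 3 + 6 + 7 = 17.
Step 3: U_X = R1 - n1(n1+1)/2 = 17 - 4*5/2 = 17 - 10 = 7.
       U_Y = n1*n2 - U_X = 16 - 7 = 9.
Step 4: No ties, so the exact null distribution of U (based on enumerating the C(8,4) = 70 equally likely rank assignments) gives the two-sided p-value.
Step 5: p-value = 0.885714; compare to alpha = 0.05. fail to reject H0.

U_X = 7, p = 0.885714, fail to reject H0 at alpha = 0.05.


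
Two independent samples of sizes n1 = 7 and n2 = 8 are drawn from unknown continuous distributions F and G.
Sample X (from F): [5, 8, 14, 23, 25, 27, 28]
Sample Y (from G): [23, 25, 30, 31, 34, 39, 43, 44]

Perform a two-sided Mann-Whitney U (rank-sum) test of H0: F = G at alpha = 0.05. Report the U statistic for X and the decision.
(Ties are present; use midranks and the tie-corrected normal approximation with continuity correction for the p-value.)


Step 1: Combine and sort all 15 observations; assign midranks.
sorted (value, group): (5,X), (8,X), (14,X), (23,X), (23,Y), (25,X), (25,Y), (27,X), (28,X), (30,Y), (31,Y), (34,Y), (39,Y), (43,Y), (44,Y)
ranks: 5->1, 8->2, 14->3, 23->4.5, 23->4.5, 25->6.5, 25->6.5, 27->8, 28->9, 30->10, 31->11, 34->12, 39->13, 43->14, 44->15
Step 2: Rank sum for X: R1 = 1 + 2 + 3 + 4.5 + 6.5 + 8 + 9 = 34.
Step 3: U_X = R1 - n1(n1+1)/2 = 34 - 7*8/2 = 34 - 28 = 6.
       U_Y = n1*n2 - U_X = 56 - 6 = 50.
Step 4: Ties are present, so use the tie-corrected normal approximation (with continuity correction) for the p-value.
Step 5: p-value = 0.012681; compare to alpha = 0.05. reject H0.

U_X = 6, p = 0.012681, reject H0 at alpha = 0.05.


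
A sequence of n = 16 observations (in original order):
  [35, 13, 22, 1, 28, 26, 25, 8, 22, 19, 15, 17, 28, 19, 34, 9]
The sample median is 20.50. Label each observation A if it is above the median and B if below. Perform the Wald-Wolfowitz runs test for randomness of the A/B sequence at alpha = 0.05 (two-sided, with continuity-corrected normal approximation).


Step 1: Compute median = 20.50; label A = above, B = below.
Labels in order: ABABAAABABBBABAB  (n_A = 8, n_B = 8)
Step 2: Count runs R = 12.
Step 3: Under H0 (random ordering), E[R] = 2*n_A*n_B/(n_A+n_B) + 1 = 2*8*8/16 + 1 = 9.0000.
        Var[R] = 2*n_A*n_B*(2*n_A*n_B - n_A - n_B) / ((n_A+n_B)^2 * (n_A+n_B-1)) = 14336/3840 = 3.7333.
        SD[R] = 1.9322.
Step 4: Continuity-corrected z = (R - 0.5 - E[R]) / SD[R] = (12 - 0.5 - 9.0000) / 1.9322 = 1.2939.
Step 5: Two-sided p-value via normal approximation = 2*(1 - Phi(|z|)) = 0.195709.
Step 6: alpha = 0.05. fail to reject H0.

R = 12, z = 1.2939, p = 0.195709, fail to reject H0.


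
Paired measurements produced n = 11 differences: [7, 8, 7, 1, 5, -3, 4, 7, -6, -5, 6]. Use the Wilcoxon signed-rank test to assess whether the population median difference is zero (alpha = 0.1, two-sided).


Step 1: Drop any zero differences (none here) and take |d_i|.
|d| = [7, 8, 7, 1, 5, 3, 4, 7, 6, 5, 6]
Step 2: Midrank |d_i| (ties get averaged ranks).
ranks: |7|->9, |8|->11, |7|->9, |1|->1, |5|->4.5, |3|->2, |4|->3, |7|->9, |6|->6.5, |5|->4.5, |6|->6.5
Step 3: Attach original signs; sum ranks with positive sign and with negative sign.
W+ = 9 + 11 + 9 + 1 + 4.5 + 3 + 9 + 6.5 = 53
W- = 2 + 6.5 + 4.5 = 13
(Check: W+ + W- = 66 should equal n(n+1)/2 = 66.)
Step 4: Test statistic W = min(W+, W-) = 13.
Step 5: Ties in |d|, so use the tie-corrected normal approximation.
        E[W] = n(n+1)/4 = 11*12/4 = 33.
        Tie groups: |d|=5 (t=2), |d|=6 (t=2), |d|=7 (t=3); sum(t^3 - t) = 36.
        Var[W] = n(n+1)(2n+1)/24 - sum(t^3-t)/48 = 3036/24 - 36/48 = 125.75.
        z = (W - E[W]) / sqrt(Var[W]) = (13 - 33) / 11.2138 = -1.7835.
        Two-sided p = 2*Phi(z) = 0.074503.
Step 6: alpha = 0.1. reject H0.

W+ = 53, W- = 13, W = min = 13, p = 0.074503, reject H0.


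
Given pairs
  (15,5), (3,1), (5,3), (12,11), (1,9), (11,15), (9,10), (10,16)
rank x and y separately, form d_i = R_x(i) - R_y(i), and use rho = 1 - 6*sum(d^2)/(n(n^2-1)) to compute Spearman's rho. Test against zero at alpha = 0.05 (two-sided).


Step 1: Rank x and y separately (midranks; no ties here).
rank(x): 15->8, 3->2, 5->3, 12->7, 1->1, 11->6, 9->4, 10->5
rank(y): 5->3, 1->1, 3->2, 11->6, 9->4, 15->7, 10->5, 16->8
Step 2: d_i = R_x(i) - R_y(i); compute d_i^2.
  (8-3)^2=25, (2-1)^2=1, (3-2)^2=1, (7-6)^2=1, (1-4)^2=9, (6-7)^2=1, (4-5)^2=1, (5-8)^2=9
sum(d^2) = 48.
Step 3: rho = 1 - 6*48 / (8*(8^2 - 1)) = 1 - 288/504 = 0.428571.
Step 4: Under H0, t = rho * sqrt((n-2)/(1-rho^2)) = 1.1619 ~ t(6).
Step 5: Two-sided p-value from the t-distribution with 6 df = 0.289403.
Step 6: alpha = 0.05. fail to reject H0.

rho = 0.4286, p = 0.289403, fail to reject H0 at alpha = 0.05.


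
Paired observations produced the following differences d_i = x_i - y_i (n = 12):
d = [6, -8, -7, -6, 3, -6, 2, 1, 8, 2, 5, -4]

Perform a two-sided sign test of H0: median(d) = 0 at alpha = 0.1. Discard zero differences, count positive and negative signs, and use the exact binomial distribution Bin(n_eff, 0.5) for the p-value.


Step 1: Discard zero differences. Original n = 12; n_eff = number of nonzero differences = 12.
Nonzero differences (with sign): +6, -8, -7, -6, +3, -6, +2, +1, +8, +2, +5, -4
Step 2: Count signs: positive = 7, negative = 5.
Step 3: Under H0: P(positive) = 0.5, so the number of positives S ~ Bin(12, 0.5).
Step 4: Two-sided exact p-value = sum of Bin(12,0.5) probabilities at or below the observed probability = 0.774414.
Step 5: alpha = 0.1. fail to reject H0.

n_eff = 12, pos = 7, neg = 5, p = 0.774414, fail to reject H0.


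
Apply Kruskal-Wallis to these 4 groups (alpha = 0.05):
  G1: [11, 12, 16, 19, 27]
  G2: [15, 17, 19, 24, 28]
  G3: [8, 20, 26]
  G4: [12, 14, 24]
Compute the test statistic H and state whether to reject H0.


Step 1: Combine all N = 16 observations and assign midranks.
sorted (value, group, rank): (8,G3,1), (11,G1,2), (12,G1,3.5), (12,G4,3.5), (14,G4,5), (15,G2,6), (16,G1,7), (17,G2,8), (19,G1,9.5), (19,G2,9.5), (20,G3,11), (24,G2,12.5), (24,G4,12.5), (26,G3,14), (27,G1,15), (28,G2,16)
Step 2: Sum ranks within each group.
R_1 = 37 (n_1 = 5)
R_2 = 52 (n_2 = 5)
R_3 = 26 (n_3 = 3)
R_4 = 21 (n_4 = 3)
Step 3: H = 12/(N(N+1)) * sum(R_i^2/n_i) - 3(N+1)
     = 12/(16*17) * (37^2/5 + 52^2/5 + 26^2/3 + 21^2/3) - 3*17
     = 0.044118 * 1186.93 - 51
     = 1.364706.
Step 4: Ties present; correction factor C = 1 - 18/(16^3 - 16) = 0.995588. Corrected H = 1.364706 / 0.995588 = 1.370753.
Step 5: Under H0, H ~ chi^2(3); p-value = 0.712404.
Step 6: alpha = 0.05. fail to reject H0.

H = 1.3708, df = 3, p = 0.712404, fail to reject H0.


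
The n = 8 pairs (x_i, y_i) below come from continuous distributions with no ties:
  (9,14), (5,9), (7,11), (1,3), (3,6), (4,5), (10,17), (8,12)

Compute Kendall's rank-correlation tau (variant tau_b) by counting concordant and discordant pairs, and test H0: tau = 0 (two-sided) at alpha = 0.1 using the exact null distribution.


Step 1: Enumerate the 28 unordered pairs (i,j) with i<j and classify each by sign(x_j-x_i) * sign(y_j-y_i).
  (1,2):dx=-4,dy=-5->C; (1,3):dx=-2,dy=-3->C; (1,4):dx=-8,dy=-11->C; (1,5):dx=-6,dy=-8->C
  (1,6):dx=-5,dy=-9->C; (1,7):dx=+1,dy=+3->C; (1,8):dx=-1,dy=-2->C; (2,3):dx=+2,dy=+2->C
  (2,4):dx=-4,dy=-6->C; (2,5):dx=-2,dy=-3->C; (2,6):dx=-1,dy=-4->C; (2,7):dx=+5,dy=+8->C
  (2,8):dx=+3,dy=+3->C; (3,4):dx=-6,dy=-8->C; (3,5):dx=-4,dy=-5->C; (3,6):dx=-3,dy=-6->C
  (3,7):dx=+3,dy=+6->C; (3,8):dx=+1,dy=+1->C; (4,5):dx=+2,dy=+3->C; (4,6):dx=+3,dy=+2->C
  (4,7):dx=+9,dy=+14->C; (4,8):dx=+7,dy=+9->C; (5,6):dx=+1,dy=-1->D; (5,7):dx=+7,dy=+11->C
  (5,8):dx=+5,dy=+6->C; (6,7):dx=+6,dy=+12->C; (6,8):dx=+4,dy=+7->C; (7,8):dx=-2,dy=-5->C
Step 2: C = 27, D = 1, total pairs = 28.
Step 3: tau = (C - D)/(n(n-1)/2) = (27 - 1)/28 = 0.928571.
Step 4: Exact two-sided p-value (enumerate n! = 40320 permutations of y under H0): p = 0.000397.
Step 5: alpha = 0.1. reject H0.

tau_b = 0.9286 (C=27, D=1), p = 0.000397, reject H0.


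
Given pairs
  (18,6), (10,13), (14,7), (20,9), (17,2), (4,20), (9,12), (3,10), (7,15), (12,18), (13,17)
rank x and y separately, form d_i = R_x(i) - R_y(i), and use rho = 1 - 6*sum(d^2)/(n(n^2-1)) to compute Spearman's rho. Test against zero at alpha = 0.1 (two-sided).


Step 1: Rank x and y separately (midranks; no ties here).
rank(x): 18->10, 10->5, 14->8, 20->11, 17->9, 4->2, 9->4, 3->1, 7->3, 12->6, 13->7
rank(y): 6->2, 13->7, 7->3, 9->4, 2->1, 20->11, 12->6, 10->5, 15->8, 18->10, 17->9
Step 2: d_i = R_x(i) - R_y(i); compute d_i^2.
  (10-2)^2=64, (5-7)^2=4, (8-3)^2=25, (11-4)^2=49, (9-1)^2=64, (2-11)^2=81, (4-6)^2=4, (1-5)^2=16, (3-8)^2=25, (6-10)^2=16, (7-9)^2=4
sum(d^2) = 352.
Step 3: rho = 1 - 6*352 / (11*(11^2 - 1)) = 1 - 2112/1320 = -0.600000.
Step 4: Under H0, t = rho * sqrt((n-2)/(1-rho^2)) = -2.2500 ~ t(9).
Step 5: Two-sided p-value from the t-distribution with 9 df = 0.051003.
Step 6: alpha = 0.1. reject H0.

rho = -0.6000, p = 0.051003, reject H0 at alpha = 0.1.


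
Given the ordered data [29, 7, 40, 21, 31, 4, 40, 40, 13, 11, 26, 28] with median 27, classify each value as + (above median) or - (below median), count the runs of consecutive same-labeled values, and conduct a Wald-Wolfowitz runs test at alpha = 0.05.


Step 1: Compute median = 27; label A = above, B = below.
Labels in order: ABABABAABBBA  (n_A = 6, n_B = 6)
Step 2: Count runs R = 9.
Step 3: Under H0 (random ordering), E[R] = 2*n_A*n_B/(n_A+n_B) + 1 = 2*6*6/12 + 1 = 7.0000.
        Var[R] = 2*n_A*n_B*(2*n_A*n_B - n_A - n_B) / ((n_A+n_B)^2 * (n_A+n_B-1)) = 4320/1584 = 2.7273.
        SD[R] = 1.6514.
Step 4: Continuity-corrected z = (R - 0.5 - E[R]) / SD[R] = (9 - 0.5 - 7.0000) / 1.6514 = 0.9083.
Step 5: Two-sided p-value via normal approximation = 2*(1 - Phi(|z|)) = 0.363722.
Step 6: alpha = 0.05. fail to reject H0.

R = 9, z = 0.9083, p = 0.363722, fail to reject H0.


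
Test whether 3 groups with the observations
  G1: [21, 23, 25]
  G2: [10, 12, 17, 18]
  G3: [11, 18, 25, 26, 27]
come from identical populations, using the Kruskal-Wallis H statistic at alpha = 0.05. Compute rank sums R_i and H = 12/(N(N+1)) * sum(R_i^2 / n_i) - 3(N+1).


Step 1: Combine all N = 12 observations and assign midranks.
sorted (value, group, rank): (10,G2,1), (11,G3,2), (12,G2,3), (17,G2,4), (18,G2,5.5), (18,G3,5.5), (21,G1,7), (23,G1,8), (25,G1,9.5), (25,G3,9.5), (26,G3,11), (27,G3,12)
Step 2: Sum ranks within each group.
R_1 = 24.5 (n_1 = 3)
R_2 = 13.5 (n_2 = 4)
R_3 = 40 (n_3 = 5)
Step 3: H = 12/(N(N+1)) * sum(R_i^2/n_i) - 3(N+1)
     = 12/(12*13) * (24.5^2/3 + 13.5^2/4 + 40^2/5) - 3*13
     = 0.076923 * 565.646 - 39
     = 4.511218.
Step 4: Ties present; correction factor C = 1 - 12/(12^3 - 12) = 0.993007. Corrected H = 4.511218 / 0.993007 = 4.542987.
Step 5: Under H0, H ~ chi^2(2); p-value = 0.103158.
Step 6: alpha = 0.05. fail to reject H0.

H = 4.5430, df = 2, p = 0.103158, fail to reject H0.


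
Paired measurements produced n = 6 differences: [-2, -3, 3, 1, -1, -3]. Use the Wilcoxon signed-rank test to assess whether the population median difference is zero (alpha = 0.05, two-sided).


Step 1: Drop any zero differences (none here) and take |d_i|.
|d| = [2, 3, 3, 1, 1, 3]
Step 2: Midrank |d_i| (ties get averaged ranks).
ranks: |2|->3, |3|->5, |3|->5, |1|->1.5, |1|->1.5, |3|->5
Step 3: Attach original signs; sum ranks with positive sign and with negative sign.
W+ = 5 + 1.5 = 6.5
W- = 3 + 5 + 1.5 + 5 = 14.5
(Check: W+ + W- = 21 should equal n(n+1)/2 = 21.)
Step 4: Test statistic W = min(W+, W-) = 6.5.
Step 5: Ties in |d|, so use the tie-corrected normal approximation.
        E[W] = n(n+1)/4 = 6*7/4 = 10.5.
        Tie groups: |d|=1 (t=2), |d|=3 (t=3); sum(t^3 - t) = 30.
        Var[W] = n(n+1)(2n+1)/24 - sum(t^3-t)/48 = 546/24 - 30/48 = 22.125.
        z = (W - E[W]) / sqrt(Var[W]) = (6.5 - 10.5) / 4.7037 = -0.8504.
        Two-sided p = 2*Phi(z) = 0.395108.
Step 6: alpha = 0.05. fail to reject H0.

W+ = 6.5, W- = 14.5, W = min = 6.5, p = 0.395108, fail to reject H0.


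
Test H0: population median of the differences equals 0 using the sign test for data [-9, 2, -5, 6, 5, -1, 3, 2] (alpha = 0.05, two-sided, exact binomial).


Step 1: Discard zero differences. Original n = 8; n_eff = number of nonzero differences = 8.
Nonzero differences (with sign): -9, +2, -5, +6, +5, -1, +3, +2
Step 2: Count signs: positive = 5, negative = 3.
Step 3: Under H0: P(positive) = 0.5, so the number of positives S ~ Bin(8, 0.5).
Step 4: Two-sided exact p-value = sum of Bin(8,0.5) probabilities at or below the observed probability = 0.726562.
Step 5: alpha = 0.05. fail to reject H0.

n_eff = 8, pos = 5, neg = 3, p = 0.726562, fail to reject H0.


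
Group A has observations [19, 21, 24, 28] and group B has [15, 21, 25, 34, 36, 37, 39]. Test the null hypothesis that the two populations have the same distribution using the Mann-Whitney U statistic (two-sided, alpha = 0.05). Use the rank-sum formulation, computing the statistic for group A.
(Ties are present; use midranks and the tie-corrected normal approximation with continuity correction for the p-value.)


Step 1: Combine and sort all 11 observations; assign midranks.
sorted (value, group): (15,Y), (19,X), (21,X), (21,Y), (24,X), (25,Y), (28,X), (34,Y), (36,Y), (37,Y), (39,Y)
ranks: 15->1, 19->2, 21->3.5, 21->3.5, 24->5, 25->6, 28->7, 34->8, 36->9, 37->10, 39->11
Step 2: Rank sum for X: R1 = 2 + 3.5 + 5 + 7 = 17.5.
Step 3: U_X = R1 - n1(n1+1)/2 = 17.5 - 4*5/2 = 17.5 - 10 = 7.5.
       U_Y = n1*n2 - U_X = 28 - 7.5 = 20.5.
Step 4: Ties are present, so use the tie-corrected normal approximation (with continuity correction) for the p-value.
Step 5: p-value = 0.255756; compare to alpha = 0.05. fail to reject H0.

U_X = 7.5, p = 0.255756, fail to reject H0 at alpha = 0.05.


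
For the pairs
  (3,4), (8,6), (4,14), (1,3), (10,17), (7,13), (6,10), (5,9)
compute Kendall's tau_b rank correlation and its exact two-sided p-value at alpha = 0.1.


Step 1: Enumerate the 28 unordered pairs (i,j) with i<j and classify each by sign(x_j-x_i) * sign(y_j-y_i).
  (1,2):dx=+5,dy=+2->C; (1,3):dx=+1,dy=+10->C; (1,4):dx=-2,dy=-1->C; (1,5):dx=+7,dy=+13->C
  (1,6):dx=+4,dy=+9->C; (1,7):dx=+3,dy=+6->C; (1,8):dx=+2,dy=+5->C; (2,3):dx=-4,dy=+8->D
  (2,4):dx=-7,dy=-3->C; (2,5):dx=+2,dy=+11->C; (2,6):dx=-1,dy=+7->D; (2,7):dx=-2,dy=+4->D
  (2,8):dx=-3,dy=+3->D; (3,4):dx=-3,dy=-11->C; (3,5):dx=+6,dy=+3->C; (3,6):dx=+3,dy=-1->D
  (3,7):dx=+2,dy=-4->D; (3,8):dx=+1,dy=-5->D; (4,5):dx=+9,dy=+14->C; (4,6):dx=+6,dy=+10->C
  (4,7):dx=+5,dy=+7->C; (4,8):dx=+4,dy=+6->C; (5,6):dx=-3,dy=-4->C; (5,7):dx=-4,dy=-7->C
  (5,8):dx=-5,dy=-8->C; (6,7):dx=-1,dy=-3->C; (6,8):dx=-2,dy=-4->C; (7,8):dx=-1,dy=-1->C
Step 2: C = 21, D = 7, total pairs = 28.
Step 3: tau = (C - D)/(n(n-1)/2) = (21 - 7)/28 = 0.500000.
Step 4: Exact two-sided p-value (enumerate n! = 40320 permutations of y under H0): p = 0.108681.
Step 5: alpha = 0.1. fail to reject H0.

tau_b = 0.5000 (C=21, D=7), p = 0.108681, fail to reject H0.


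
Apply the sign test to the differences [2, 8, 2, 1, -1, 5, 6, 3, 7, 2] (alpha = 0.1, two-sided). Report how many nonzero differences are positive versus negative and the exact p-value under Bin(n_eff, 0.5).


Step 1: Discard zero differences. Original n = 10; n_eff = number of nonzero differences = 10.
Nonzero differences (with sign): +2, +8, +2, +1, -1, +5, +6, +3, +7, +2
Step 2: Count signs: positive = 9, negative = 1.
Step 3: Under H0: P(positive) = 0.5, so the number of positives S ~ Bin(10, 0.5).
Step 4: Two-sided exact p-value = sum of Bin(10,0.5) probabilities at or below the observed probability = 0.021484.
Step 5: alpha = 0.1. reject H0.

n_eff = 10, pos = 9, neg = 1, p = 0.021484, reject H0.


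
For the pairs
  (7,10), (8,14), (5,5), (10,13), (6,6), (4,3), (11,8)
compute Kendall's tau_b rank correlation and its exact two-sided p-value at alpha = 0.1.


Step 1: Enumerate the 21 unordered pairs (i,j) with i<j and classify each by sign(x_j-x_i) * sign(y_j-y_i).
  (1,2):dx=+1,dy=+4->C; (1,3):dx=-2,dy=-5->C; (1,4):dx=+3,dy=+3->C; (1,5):dx=-1,dy=-4->C
  (1,6):dx=-3,dy=-7->C; (1,7):dx=+4,dy=-2->D; (2,3):dx=-3,dy=-9->C; (2,4):dx=+2,dy=-1->D
  (2,5):dx=-2,dy=-8->C; (2,6):dx=-4,dy=-11->C; (2,7):dx=+3,dy=-6->D; (3,4):dx=+5,dy=+8->C
  (3,5):dx=+1,dy=+1->C; (3,6):dx=-1,dy=-2->C; (3,7):dx=+6,dy=+3->C; (4,5):dx=-4,dy=-7->C
  (4,6):dx=-6,dy=-10->C; (4,7):dx=+1,dy=-5->D; (5,6):dx=-2,dy=-3->C; (5,7):dx=+5,dy=+2->C
  (6,7):dx=+7,dy=+5->C
Step 2: C = 17, D = 4, total pairs = 21.
Step 3: tau = (C - D)/(n(n-1)/2) = (17 - 4)/21 = 0.619048.
Step 4: Exact two-sided p-value (enumerate n! = 5040 permutations of y under H0): p = 0.069048.
Step 5: alpha = 0.1. reject H0.

tau_b = 0.6190 (C=17, D=4), p = 0.069048, reject H0.


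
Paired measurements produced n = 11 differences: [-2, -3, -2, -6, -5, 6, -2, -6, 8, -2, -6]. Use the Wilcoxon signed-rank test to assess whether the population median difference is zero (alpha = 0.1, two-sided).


Step 1: Drop any zero differences (none here) and take |d_i|.
|d| = [2, 3, 2, 6, 5, 6, 2, 6, 8, 2, 6]
Step 2: Midrank |d_i| (ties get averaged ranks).
ranks: |2|->2.5, |3|->5, |2|->2.5, |6|->8.5, |5|->6, |6|->8.5, |2|->2.5, |6|->8.5, |8|->11, |2|->2.5, |6|->8.5
Step 3: Attach original signs; sum ranks with positive sign and with negative sign.
W+ = 8.5 + 11 = 19.5
W- = 2.5 + 5 + 2.5 + 8.5 + 6 + 2.5 + 8.5 + 2.5 + 8.5 = 46.5
(Check: W+ + W- = 66 should equal n(n+1)/2 = 66.)
Step 4: Test statistic W = min(W+, W-) = 19.5.
Step 5: Ties in |d|, so use the tie-corrected normal approximation.
        E[W] = n(n+1)/4 = 11*12/4 = 33.
        Tie groups: |d|=2 (t=4), |d|=6 (t=4); sum(t^3 - t) = 120.
        Var[W] = n(n+1)(2n+1)/24 - sum(t^3-t)/48 = 3036/24 - 120/48 = 124.
        z = (W - E[W]) / sqrt(Var[W]) = (19.5 - 33) / 11.1355 = -1.2123.
        Two-sided p = 2*Phi(z) = 0.225384.
Step 6: alpha = 0.1. fail to reject H0.

W+ = 19.5, W- = 46.5, W = min = 19.5, p = 0.225384, fail to reject H0.


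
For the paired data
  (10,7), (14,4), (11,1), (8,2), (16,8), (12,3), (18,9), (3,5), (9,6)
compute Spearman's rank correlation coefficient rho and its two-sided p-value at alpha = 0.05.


Step 1: Rank x and y separately (midranks; no ties here).
rank(x): 10->4, 14->7, 11->5, 8->2, 16->8, 12->6, 18->9, 3->1, 9->3
rank(y): 7->7, 4->4, 1->1, 2->2, 8->8, 3->3, 9->9, 5->5, 6->6
Step 2: d_i = R_x(i) - R_y(i); compute d_i^2.
  (4-7)^2=9, (7-4)^2=9, (5-1)^2=16, (2-2)^2=0, (8-8)^2=0, (6-3)^2=9, (9-9)^2=0, (1-5)^2=16, (3-6)^2=9
sum(d^2) = 68.
Step 3: rho = 1 - 6*68 / (9*(9^2 - 1)) = 1 - 408/720 = 0.433333.
Step 4: Under H0, t = rho * sqrt((n-2)/(1-rho^2)) = 1.2721 ~ t(7).
Step 5: Two-sided p-value from the t-distribution with 7 df = 0.243952.
Step 6: alpha = 0.05. fail to reject H0.

rho = 0.4333, p = 0.243952, fail to reject H0 at alpha = 0.05.


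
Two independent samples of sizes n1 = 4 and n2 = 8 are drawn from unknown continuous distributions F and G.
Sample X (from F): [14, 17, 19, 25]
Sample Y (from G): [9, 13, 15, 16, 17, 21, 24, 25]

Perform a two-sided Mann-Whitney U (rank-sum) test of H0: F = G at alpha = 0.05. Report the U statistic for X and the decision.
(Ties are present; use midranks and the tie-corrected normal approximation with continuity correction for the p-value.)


Step 1: Combine and sort all 12 observations; assign midranks.
sorted (value, group): (9,Y), (13,Y), (14,X), (15,Y), (16,Y), (17,X), (17,Y), (19,X), (21,Y), (24,Y), (25,X), (25,Y)
ranks: 9->1, 13->2, 14->3, 15->4, 16->5, 17->6.5, 17->6.5, 19->8, 21->9, 24->10, 25->11.5, 25->11.5
Step 2: Rank sum for X: R1 = 3 + 6.5 + 8 + 11.5 = 29.
Step 3: U_X = R1 - n1(n1+1)/2 = 29 - 4*5/2 = 29 - 10 = 19.
       U_Y = n1*n2 - U_X = 32 - 19 = 13.
Step 4: Ties are present, so use the tie-corrected normal approximation (with continuity correction) for the p-value.
Step 5: p-value = 0.670038; compare to alpha = 0.05. fail to reject H0.

U_X = 19, p = 0.670038, fail to reject H0 at alpha = 0.05.


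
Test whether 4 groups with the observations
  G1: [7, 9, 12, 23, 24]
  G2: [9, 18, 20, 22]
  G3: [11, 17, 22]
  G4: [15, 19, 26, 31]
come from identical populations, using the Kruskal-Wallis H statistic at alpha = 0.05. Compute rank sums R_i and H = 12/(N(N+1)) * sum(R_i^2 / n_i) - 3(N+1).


Step 1: Combine all N = 16 observations and assign midranks.
sorted (value, group, rank): (7,G1,1), (9,G1,2.5), (9,G2,2.5), (11,G3,4), (12,G1,5), (15,G4,6), (17,G3,7), (18,G2,8), (19,G4,9), (20,G2,10), (22,G2,11.5), (22,G3,11.5), (23,G1,13), (24,G1,14), (26,G4,15), (31,G4,16)
Step 2: Sum ranks within each group.
R_1 = 35.5 (n_1 = 5)
R_2 = 32 (n_2 = 4)
R_3 = 22.5 (n_3 = 3)
R_4 = 46 (n_4 = 4)
Step 3: H = 12/(N(N+1)) * sum(R_i^2/n_i) - 3(N+1)
     = 12/(16*17) * (35.5^2/5 + 32^2/4 + 22.5^2/3 + 46^2/4) - 3*17
     = 0.044118 * 1205.8 - 51
     = 2.197059.
Step 4: Ties present; correction factor C = 1 - 12/(16^3 - 16) = 0.997059. Corrected H = 2.197059 / 0.997059 = 2.203540.
Step 5: Under H0, H ~ chi^2(3); p-value = 0.531251.
Step 6: alpha = 0.05. fail to reject H0.

H = 2.2035, df = 3, p = 0.531251, fail to reject H0.


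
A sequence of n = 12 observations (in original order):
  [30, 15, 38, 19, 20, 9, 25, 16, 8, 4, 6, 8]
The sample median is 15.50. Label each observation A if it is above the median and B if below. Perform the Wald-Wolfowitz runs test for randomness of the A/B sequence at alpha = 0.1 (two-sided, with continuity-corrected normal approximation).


Step 1: Compute median = 15.50; label A = above, B = below.
Labels in order: ABAAABAABBBB  (n_A = 6, n_B = 6)
Step 2: Count runs R = 6.
Step 3: Under H0 (random ordering), E[R] = 2*n_A*n_B/(n_A+n_B) + 1 = 2*6*6/12 + 1 = 7.0000.
        Var[R] = 2*n_A*n_B*(2*n_A*n_B - n_A - n_B) / ((n_A+n_B)^2 * (n_A+n_B-1)) = 4320/1584 = 2.7273.
        SD[R] = 1.6514.
Step 4: Continuity-corrected z = (R + 0.5 - E[R]) / SD[R] = (6 + 0.5 - 7.0000) / 1.6514 = -0.3028.
Step 5: Two-sided p-value via normal approximation = 2*(1 - Phi(|z|)) = 0.762069.
Step 6: alpha = 0.1. fail to reject H0.

R = 6, z = -0.3028, p = 0.762069, fail to reject H0.


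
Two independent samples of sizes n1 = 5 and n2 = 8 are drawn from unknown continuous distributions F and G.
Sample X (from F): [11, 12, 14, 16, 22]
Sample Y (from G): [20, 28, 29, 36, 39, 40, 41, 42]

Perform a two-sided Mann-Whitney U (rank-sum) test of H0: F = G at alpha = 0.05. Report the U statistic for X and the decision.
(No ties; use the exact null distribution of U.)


Step 1: Combine and sort all 13 observations; assign midranks.
sorted (value, group): (11,X), (12,X), (14,X), (16,X), (20,Y), (22,X), (28,Y), (29,Y), (36,Y), (39,Y), (40,Y), (41,Y), (42,Y)
ranks: 11->1, 12->2, 14->3, 16->4, 20->5, 22->6, 28->7, 29->8, 36->9, 39->10, 40->11, 41->12, 42->13
Step 2: Rank sum for X: R1 = 1 + 2 + 3 + 4 + 6 = 16.
Step 3: U_X = R1 - n1(n1+1)/2 = 16 - 5*6/2 = 16 - 15 = 1.
       U_Y = n1*n2 - U_X = 40 - 1 = 39.
Step 4: No ties, so the exact null distribution of U (based on enumerating the C(13,5) = 1287 equally likely rank assignments) gives the two-sided p-value.
Step 5: p-value = 0.003108; compare to alpha = 0.05. reject H0.

U_X = 1, p = 0.003108, reject H0 at alpha = 0.05.


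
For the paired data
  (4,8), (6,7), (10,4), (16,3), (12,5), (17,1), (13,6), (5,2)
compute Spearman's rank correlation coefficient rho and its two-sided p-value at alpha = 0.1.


Step 1: Rank x and y separately (midranks; no ties here).
rank(x): 4->1, 6->3, 10->4, 16->7, 12->5, 17->8, 13->6, 5->2
rank(y): 8->8, 7->7, 4->4, 3->3, 5->5, 1->1, 6->6, 2->2
Step 2: d_i = R_x(i) - R_y(i); compute d_i^2.
  (1-8)^2=49, (3-7)^2=16, (4-4)^2=0, (7-3)^2=16, (5-5)^2=0, (8-1)^2=49, (6-6)^2=0, (2-2)^2=0
sum(d^2) = 130.
Step 3: rho = 1 - 6*130 / (8*(8^2 - 1)) = 1 - 780/504 = -0.547619.
Step 4: Under H0, t = rho * sqrt((n-2)/(1-rho^2)) = -1.6031 ~ t(6).
Step 5: Two-sided p-value from the t-distribution with 6 df = 0.160026.
Step 6: alpha = 0.1. fail to reject H0.

rho = -0.5476, p = 0.160026, fail to reject H0 at alpha = 0.1.


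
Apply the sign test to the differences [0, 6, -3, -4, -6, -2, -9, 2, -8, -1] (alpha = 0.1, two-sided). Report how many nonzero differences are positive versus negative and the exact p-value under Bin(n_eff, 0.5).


Step 1: Discard zero differences. Original n = 10; n_eff = number of nonzero differences = 9.
Nonzero differences (with sign): +6, -3, -4, -6, -2, -9, +2, -8, -1
Step 2: Count signs: positive = 2, negative = 7.
Step 3: Under H0: P(positive) = 0.5, so the number of positives S ~ Bin(9, 0.5).
Step 4: Two-sided exact p-value = sum of Bin(9,0.5) probabilities at or below the observed probability = 0.179688.
Step 5: alpha = 0.1. fail to reject H0.

n_eff = 9, pos = 2, neg = 7, p = 0.179688, fail to reject H0.


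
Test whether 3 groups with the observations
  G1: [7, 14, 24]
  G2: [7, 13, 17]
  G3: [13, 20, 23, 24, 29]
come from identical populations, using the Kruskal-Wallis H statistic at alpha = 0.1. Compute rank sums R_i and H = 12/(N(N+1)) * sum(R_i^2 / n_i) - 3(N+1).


Step 1: Combine all N = 11 observations and assign midranks.
sorted (value, group, rank): (7,G1,1.5), (7,G2,1.5), (13,G2,3.5), (13,G3,3.5), (14,G1,5), (17,G2,6), (20,G3,7), (23,G3,8), (24,G1,9.5), (24,G3,9.5), (29,G3,11)
Step 2: Sum ranks within each group.
R_1 = 16 (n_1 = 3)
R_2 = 11 (n_2 = 3)
R_3 = 39 (n_3 = 5)
Step 3: H = 12/(N(N+1)) * sum(R_i^2/n_i) - 3(N+1)
     = 12/(11*12) * (16^2/3 + 11^2/3 + 39^2/5) - 3*12
     = 0.090909 * 429.867 - 36
     = 3.078788.
Step 4: Ties present; correction factor C = 1 - 18/(11^3 - 11) = 0.986364. Corrected H = 3.078788 / 0.986364 = 3.121352.
Step 5: Under H0, H ~ chi^2(2); p-value = 0.209994.
Step 6: alpha = 0.1. fail to reject H0.

H = 3.1214, df = 2, p = 0.209994, fail to reject H0.


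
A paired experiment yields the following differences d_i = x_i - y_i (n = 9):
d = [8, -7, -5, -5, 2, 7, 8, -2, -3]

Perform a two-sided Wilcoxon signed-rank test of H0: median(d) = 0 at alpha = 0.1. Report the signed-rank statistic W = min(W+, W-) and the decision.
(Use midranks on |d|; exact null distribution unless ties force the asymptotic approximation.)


Step 1: Drop any zero differences (none here) and take |d_i|.
|d| = [8, 7, 5, 5, 2, 7, 8, 2, 3]
Step 2: Midrank |d_i| (ties get averaged ranks).
ranks: |8|->8.5, |7|->6.5, |5|->4.5, |5|->4.5, |2|->1.5, |7|->6.5, |8|->8.5, |2|->1.5, |3|->3
Step 3: Attach original signs; sum ranks with positive sign and with negative sign.
W+ = 8.5 + 1.5 + 6.5 + 8.5 = 25
W- = 6.5 + 4.5 + 4.5 + 1.5 + 3 = 20
(Check: W+ + W- = 45 should equal n(n+1)/2 = 45.)
Step 4: Test statistic W = min(W+, W-) = 20.
Step 5: Ties in |d|, so use the tie-corrected normal approximation.
        E[W] = n(n+1)/4 = 9*10/4 = 22.5.
        Tie groups: |d|=2 (t=2), |d|=5 (t=2), |d|=7 (t=2), |d|=8 (t=2); sum(t^3 - t) = 24.
        Var[W] = n(n+1)(2n+1)/24 - sum(t^3-t)/48 = 1710/24 - 24/48 = 70.75.
        z = (W - E[W]) / sqrt(Var[W]) = (20 - 22.5) / 8.4113 = -0.2972.
        Two-sided p = 2*Phi(z) = 0.766299.
Step 6: alpha = 0.1. fail to reject H0.

W+ = 25, W- = 20, W = min = 20, p = 0.766299, fail to reject H0.


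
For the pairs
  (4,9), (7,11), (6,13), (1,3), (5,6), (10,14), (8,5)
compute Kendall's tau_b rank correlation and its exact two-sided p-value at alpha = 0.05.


Step 1: Enumerate the 21 unordered pairs (i,j) with i<j and classify each by sign(x_j-x_i) * sign(y_j-y_i).
  (1,2):dx=+3,dy=+2->C; (1,3):dx=+2,dy=+4->C; (1,4):dx=-3,dy=-6->C; (1,5):dx=+1,dy=-3->D
  (1,6):dx=+6,dy=+5->C; (1,7):dx=+4,dy=-4->D; (2,3):dx=-1,dy=+2->D; (2,4):dx=-6,dy=-8->C
  (2,5):dx=-2,dy=-5->C; (2,6):dx=+3,dy=+3->C; (2,7):dx=+1,dy=-6->D; (3,4):dx=-5,dy=-10->C
  (3,5):dx=-1,dy=-7->C; (3,6):dx=+4,dy=+1->C; (3,7):dx=+2,dy=-8->D; (4,5):dx=+4,dy=+3->C
  (4,6):dx=+9,dy=+11->C; (4,7):dx=+7,dy=+2->C; (5,6):dx=+5,dy=+8->C; (5,7):dx=+3,dy=-1->D
  (6,7):dx=-2,dy=-9->C
Step 2: C = 15, D = 6, total pairs = 21.
Step 3: tau = (C - D)/(n(n-1)/2) = (15 - 6)/21 = 0.428571.
Step 4: Exact two-sided p-value (enumerate n! = 5040 permutations of y under H0): p = 0.238889.
Step 5: alpha = 0.05. fail to reject H0.

tau_b = 0.4286 (C=15, D=6), p = 0.238889, fail to reject H0.


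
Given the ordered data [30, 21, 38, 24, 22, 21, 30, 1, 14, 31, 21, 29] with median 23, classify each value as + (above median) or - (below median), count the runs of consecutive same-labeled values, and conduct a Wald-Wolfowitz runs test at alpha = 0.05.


Step 1: Compute median = 23; label A = above, B = below.
Labels in order: ABAABBABBABA  (n_A = 6, n_B = 6)
Step 2: Count runs R = 9.
Step 3: Under H0 (random ordering), E[R] = 2*n_A*n_B/(n_A+n_B) + 1 = 2*6*6/12 + 1 = 7.0000.
        Var[R] = 2*n_A*n_B*(2*n_A*n_B - n_A - n_B) / ((n_A+n_B)^2 * (n_A+n_B-1)) = 4320/1584 = 2.7273.
        SD[R] = 1.6514.
Step 4: Continuity-corrected z = (R - 0.5 - E[R]) / SD[R] = (9 - 0.5 - 7.0000) / 1.6514 = 0.9083.
Step 5: Two-sided p-value via normal approximation = 2*(1 - Phi(|z|)) = 0.363722.
Step 6: alpha = 0.05. fail to reject H0.

R = 9, z = 0.9083, p = 0.363722, fail to reject H0.


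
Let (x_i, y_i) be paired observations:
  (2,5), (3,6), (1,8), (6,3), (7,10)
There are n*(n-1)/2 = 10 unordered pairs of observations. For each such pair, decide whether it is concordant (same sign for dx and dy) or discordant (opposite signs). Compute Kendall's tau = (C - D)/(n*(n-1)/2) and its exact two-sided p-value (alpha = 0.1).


Step 1: Enumerate the 10 unordered pairs (i,j) with i<j and classify each by sign(x_j-x_i) * sign(y_j-y_i).
  (1,2):dx=+1,dy=+1->C; (1,3):dx=-1,dy=+3->D; (1,4):dx=+4,dy=-2->D; (1,5):dx=+5,dy=+5->C
  (2,3):dx=-2,dy=+2->D; (2,4):dx=+3,dy=-3->D; (2,5):dx=+4,dy=+4->C; (3,4):dx=+5,dy=-5->D
  (3,5):dx=+6,dy=+2->C; (4,5):dx=+1,dy=+7->C
Step 2: C = 5, D = 5, total pairs = 10.
Step 3: tau = (C - D)/(n(n-1)/2) = (5 - 5)/10 = 0.000000.
Step 4: Exact two-sided p-value (enumerate n! = 120 permutations of y under H0): p = 1.000000.
Step 5: alpha = 0.1. fail to reject H0.

tau_b = 0.0000 (C=5, D=5), p = 1.000000, fail to reject H0.


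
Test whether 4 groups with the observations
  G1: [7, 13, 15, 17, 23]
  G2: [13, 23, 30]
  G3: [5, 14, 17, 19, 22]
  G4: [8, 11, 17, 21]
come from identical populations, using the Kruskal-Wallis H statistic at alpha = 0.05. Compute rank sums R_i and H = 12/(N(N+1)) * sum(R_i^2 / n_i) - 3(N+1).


Step 1: Combine all N = 17 observations and assign midranks.
sorted (value, group, rank): (5,G3,1), (7,G1,2), (8,G4,3), (11,G4,4), (13,G1,5.5), (13,G2,5.5), (14,G3,7), (15,G1,8), (17,G1,10), (17,G3,10), (17,G4,10), (19,G3,12), (21,G4,13), (22,G3,14), (23,G1,15.5), (23,G2,15.5), (30,G2,17)
Step 2: Sum ranks within each group.
R_1 = 41 (n_1 = 5)
R_2 = 38 (n_2 = 3)
R_3 = 44 (n_3 = 5)
R_4 = 30 (n_4 = 4)
Step 3: H = 12/(N(N+1)) * sum(R_i^2/n_i) - 3(N+1)
     = 12/(17*18) * (41^2/5 + 38^2/3 + 44^2/5 + 30^2/4) - 3*18
     = 0.039216 * 1429.73 - 54
     = 2.067974.
Step 4: Ties present; correction factor C = 1 - 36/(17^3 - 17) = 0.992647. Corrected H = 2.067974 / 0.992647 = 2.083292.
Step 5: Under H0, H ~ chi^2(3); p-value = 0.555300.
Step 6: alpha = 0.05. fail to reject H0.

H = 2.0833, df = 3, p = 0.555300, fail to reject H0.


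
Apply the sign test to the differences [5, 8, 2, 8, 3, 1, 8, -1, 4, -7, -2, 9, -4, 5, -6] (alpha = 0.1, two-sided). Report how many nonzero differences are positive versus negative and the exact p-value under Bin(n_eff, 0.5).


Step 1: Discard zero differences. Original n = 15; n_eff = number of nonzero differences = 15.
Nonzero differences (with sign): +5, +8, +2, +8, +3, +1, +8, -1, +4, -7, -2, +9, -4, +5, -6
Step 2: Count signs: positive = 10, negative = 5.
Step 3: Under H0: P(positive) = 0.5, so the number of positives S ~ Bin(15, 0.5).
Step 4: Two-sided exact p-value = sum of Bin(15,0.5) probabilities at or below the observed probability = 0.301758.
Step 5: alpha = 0.1. fail to reject H0.

n_eff = 15, pos = 10, neg = 5, p = 0.301758, fail to reject H0.


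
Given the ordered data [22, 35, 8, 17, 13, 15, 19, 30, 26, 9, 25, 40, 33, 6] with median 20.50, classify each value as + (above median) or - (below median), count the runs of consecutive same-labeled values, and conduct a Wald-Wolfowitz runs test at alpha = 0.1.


Step 1: Compute median = 20.50; label A = above, B = below.
Labels in order: AABBBBBAABAAAB  (n_A = 7, n_B = 7)
Step 2: Count runs R = 6.
Step 3: Under H0 (random ordering), E[R] = 2*n_A*n_B/(n_A+n_B) + 1 = 2*7*7/14 + 1 = 8.0000.
        Var[R] = 2*n_A*n_B*(2*n_A*n_B - n_A - n_B) / ((n_A+n_B)^2 * (n_A+n_B-1)) = 8232/2548 = 3.2308.
        SD[R] = 1.7974.
Step 4: Continuity-corrected z = (R + 0.5 - E[R]) / SD[R] = (6 + 0.5 - 8.0000) / 1.7974 = -0.8345.
Step 5: Two-sided p-value via normal approximation = 2*(1 - Phi(|z|)) = 0.403986.
Step 6: alpha = 0.1. fail to reject H0.

R = 6, z = -0.8345, p = 0.403986, fail to reject H0.


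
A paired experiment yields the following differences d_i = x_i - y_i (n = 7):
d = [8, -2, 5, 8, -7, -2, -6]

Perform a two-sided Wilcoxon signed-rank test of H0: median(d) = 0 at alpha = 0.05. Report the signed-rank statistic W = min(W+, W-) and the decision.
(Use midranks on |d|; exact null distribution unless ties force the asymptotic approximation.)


Step 1: Drop any zero differences (none here) and take |d_i|.
|d| = [8, 2, 5, 8, 7, 2, 6]
Step 2: Midrank |d_i| (ties get averaged ranks).
ranks: |8|->6.5, |2|->1.5, |5|->3, |8|->6.5, |7|->5, |2|->1.5, |6|->4
Step 3: Attach original signs; sum ranks with positive sign and with negative sign.
W+ = 6.5 + 3 + 6.5 = 16
W- = 1.5 + 5 + 1.5 + 4 = 12
(Check: W+ + W- = 28 should equal n(n+1)/2 = 28.)
Step 4: Test statistic W = min(W+, W-) = 12.
Step 5: Ties in |d|, so use the tie-corrected normal approximation.
        E[W] = n(n+1)/4 = 7*8/4 = 14.
        Tie groups: |d|=2 (t=2), |d|=8 (t=2); sum(t^3 - t) = 12.
        Var[W] = n(n+1)(2n+1)/24 - sum(t^3-t)/48 = 840/24 - 12/48 = 34.75.
        z = (W - E[W]) / sqrt(Var[W]) = (12 - 14) / 5.8949 = -0.3393.
        Two-sided p = 2*Phi(z) = 0.734402.
Step 6: alpha = 0.05. fail to reject H0.

W+ = 16, W- = 12, W = min = 12, p = 0.734402, fail to reject H0.


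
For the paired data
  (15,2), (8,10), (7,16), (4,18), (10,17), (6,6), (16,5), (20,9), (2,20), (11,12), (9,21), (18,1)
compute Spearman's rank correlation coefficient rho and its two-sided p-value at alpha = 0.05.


Step 1: Rank x and y separately (midranks; no ties here).
rank(x): 15->9, 8->5, 7->4, 4->2, 10->7, 6->3, 16->10, 20->12, 2->1, 11->8, 9->6, 18->11
rank(y): 2->2, 10->6, 16->8, 18->10, 17->9, 6->4, 5->3, 9->5, 20->11, 12->7, 21->12, 1->1
Step 2: d_i = R_x(i) - R_y(i); compute d_i^2.
  (9-2)^2=49, (5-6)^2=1, (4-8)^2=16, (2-10)^2=64, (7-9)^2=4, (3-4)^2=1, (10-3)^2=49, (12-5)^2=49, (1-11)^2=100, (8-7)^2=1, (6-12)^2=36, (11-1)^2=100
sum(d^2) = 470.
Step 3: rho = 1 - 6*470 / (12*(12^2 - 1)) = 1 - 2820/1716 = -0.643357.
Step 4: Under H0, t = rho * sqrt((n-2)/(1-rho^2)) = -2.6575 ~ t(10).
Step 5: Two-sided p-value from the t-distribution with 10 df = 0.024003.
Step 6: alpha = 0.05. reject H0.

rho = -0.6434, p = 0.024003, reject H0 at alpha = 0.05.
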